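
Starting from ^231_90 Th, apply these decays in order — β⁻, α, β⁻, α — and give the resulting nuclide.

Start: (A, Z) = (231, 90).
After β⁻: (231, 91).
After α: (227, 89).
After β⁻: (227, 90).
After α: (223, 88).
Z = 88 is radium.

Ra-223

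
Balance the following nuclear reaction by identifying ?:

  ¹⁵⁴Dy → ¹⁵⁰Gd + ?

Conserve mass number: 154 = 150 + A, so A = 4.
Conserve atomic number: 66 = 64 + Z, so Z = 2.
A = 4 and Z = 2 is ⁴He — an alpha particle.

alpha particle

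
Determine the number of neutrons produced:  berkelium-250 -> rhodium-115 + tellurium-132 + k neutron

3

Conserve mass number: 250 = 115 + 132 + k, so k = 250 − 247 = 3.
Check atomic number: 97 = 45 + 52 + 0 = 97. ✓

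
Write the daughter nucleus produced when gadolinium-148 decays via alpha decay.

Alpha decay: mass number changes by -4, atomic number by -2.
A: 148 − 4 = 144; Z: 64 − 2 = 62.
Z = 62 is samarium, so the daughter is samarium-144.

Sm-144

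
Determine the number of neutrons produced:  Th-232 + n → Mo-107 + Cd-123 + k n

3

Conserve mass number: 233 = 107 + 123 + k, so k = 233 − 230 = 3.
Check atomic number: 90 = 42 + 48 + 0 = 90. ✓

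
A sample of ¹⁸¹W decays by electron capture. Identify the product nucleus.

Ta-181

Electron capture: mass number changes by +0, atomic number by -1.
A: 181 = 181; Z: 74 − 1 = 73.
Z = 73 is tantalum, so the daughter is ¹⁸¹Ta.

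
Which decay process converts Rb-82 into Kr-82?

beta-plus decay or electron capture

ΔA = 82 − 82 = 0; ΔZ = 36 − 37 = -1.
A is unchanged and Z drops by 1 — a proton has become a neutron (β⁺ emission or electron capture).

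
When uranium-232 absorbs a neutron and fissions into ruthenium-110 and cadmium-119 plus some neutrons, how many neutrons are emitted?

4

Conserve mass number: 233 = 110 + 119 + k, so k = 233 − 229 = 4.
Check atomic number: 92 = 44 + 48 + 0 = 92. ✓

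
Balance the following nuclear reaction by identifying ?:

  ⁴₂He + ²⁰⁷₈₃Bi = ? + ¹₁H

Conserve mass number: 4 + 207 = A + 1, so A = 210.
Conserve atomic number: 2 + 83 = Z + 1, so Z = 84.
Z = 84 is polonium, so the species is ²¹⁰₈₄Po.

Po-210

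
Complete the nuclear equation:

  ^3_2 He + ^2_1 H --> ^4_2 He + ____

proton

Conserve mass number: 3 + 2 = 4 + A, so A = 1.
Conserve atomic number: 2 + 1 = 2 + Z, so Z = 1.
A = 1 and Z = 1 is ^1_1 H — a proton.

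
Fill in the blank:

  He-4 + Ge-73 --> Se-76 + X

Conserve mass number: 4 + 73 = 76 + A, so A = 1.
Conserve atomic number: 2 + 32 = 34 + Z, so Z = 0.
A = 1 and Z = 0 is n — a neutron.

neutron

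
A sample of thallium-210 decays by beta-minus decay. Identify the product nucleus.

Pb-210

Beta-minus decay: mass number changes by +0, atomic number by +1.
A: 210 = 210; Z: 81 + 1 = 82.
Z = 82 is lead, so the daughter is lead-210.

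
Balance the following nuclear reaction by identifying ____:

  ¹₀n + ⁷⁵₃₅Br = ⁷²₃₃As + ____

alpha particle

Conserve mass number: 1 + 75 = 72 + A, so A = 4.
Conserve atomic number: 0 + 35 = 33 + Z, so Z = 2.
A = 4 and Z = 2 is ⁴₂He — an alpha particle.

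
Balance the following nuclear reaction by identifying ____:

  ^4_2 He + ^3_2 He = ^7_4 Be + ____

gamma ray

Conserve mass number: 4 + 3 = 7 + A, so A = 0.
Conserve atomic number: 2 + 2 = 4 + Z, so Z = 0.
A = 0 and Z = 0 is ^0_0 γ — a gamma ray.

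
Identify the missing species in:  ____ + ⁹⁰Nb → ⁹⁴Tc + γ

Conserve mass number: A + 90 = 94 + 0, so A = 4.
Conserve atomic number: Z + 41 = 43 + 0, so Z = 2.
A = 4 and Z = 2 is ⁴He — an alpha particle.

alpha particle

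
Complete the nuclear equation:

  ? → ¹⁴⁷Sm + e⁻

Pm-147

Conserve mass number: A = 147 + 0, so A = 147.
Conserve atomic number: Z = 62 − 1, so Z = 61.
Z = 61 is promethium, so the species is ¹⁴⁷Pm.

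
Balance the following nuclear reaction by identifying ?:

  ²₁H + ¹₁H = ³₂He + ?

Conserve mass number: 2 + 1 = 3 + A, so A = 0.
Conserve atomic number: 1 + 1 = 2 + Z, so Z = 0.
A = 0 and Z = 0 is ⁰₀γ — a gamma ray.

gamma ray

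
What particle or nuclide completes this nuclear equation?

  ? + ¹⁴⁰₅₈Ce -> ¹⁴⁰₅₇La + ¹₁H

Conserve mass number: A + 140 = 140 + 1, so A = 1.
Conserve atomic number: Z + 58 = 57 + 1, so Z = 0.
A = 1 and Z = 0 is ¹₀n — a neutron.

neutron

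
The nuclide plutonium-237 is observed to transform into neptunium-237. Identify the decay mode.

ΔA = 237 − 237 = 0; ΔZ = 93 − 94 = -1.
A is unchanged and Z drops by 1 — a proton has become a neutron (β⁺ emission or electron capture).

beta-plus decay or electron capture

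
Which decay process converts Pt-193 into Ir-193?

beta-plus decay or electron capture

ΔA = 193 − 193 = 0; ΔZ = 77 − 78 = -1.
A is unchanged and Z drops by 1 — a proton has become a neutron (β⁺ emission or electron capture).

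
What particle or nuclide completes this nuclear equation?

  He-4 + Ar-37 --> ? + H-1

Conserve mass number: 4 + 37 = A + 1, so A = 40.
Conserve atomic number: 2 + 18 = Z + 1, so Z = 19.
Z = 19 is potassium, so the species is K-40.

K-40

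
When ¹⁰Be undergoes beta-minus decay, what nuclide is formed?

B-10

Beta-minus decay: mass number changes by +0, atomic number by +1.
A: 10 = 10; Z: 4 + 1 = 5.
Z = 5 is boron, so the daughter is ¹⁰B.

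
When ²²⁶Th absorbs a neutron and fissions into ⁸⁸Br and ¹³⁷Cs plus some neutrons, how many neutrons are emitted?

Conserve mass number: 227 = 88 + 137 + k, so k = 227 − 225 = 2.
Check atomic number: 90 = 35 + 55 + 0 = 90. ✓

2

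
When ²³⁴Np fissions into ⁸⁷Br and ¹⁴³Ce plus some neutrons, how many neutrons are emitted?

4

Conserve mass number: 234 = 87 + 143 + k, so k = 234 − 230 = 4.
Check atomic number: 93 = 35 + 58 + 0 = 93. ✓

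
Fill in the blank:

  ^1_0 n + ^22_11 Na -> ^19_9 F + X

Conserve mass number: 1 + 22 = 19 + A, so A = 4.
Conserve atomic number: 0 + 11 = 9 + Z, so Z = 2.
A = 4 and Z = 2 is ^4_2 He — an alpha particle.

alpha particle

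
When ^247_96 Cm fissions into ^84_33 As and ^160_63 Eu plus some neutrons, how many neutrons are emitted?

3

Conserve mass number: 247 = 84 + 160 + k, so k = 247 − 244 = 3.
Check atomic number: 96 = 33 + 63 + 0 = 96. ✓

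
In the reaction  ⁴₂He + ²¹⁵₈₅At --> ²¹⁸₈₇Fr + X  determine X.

neutron

Conserve mass number: 4 + 215 = 218 + A, so A = 1.
Conserve atomic number: 2 + 85 = 87 + Z, so Z = 0.
A = 1 and Z = 0 is ¹₀n — a neutron.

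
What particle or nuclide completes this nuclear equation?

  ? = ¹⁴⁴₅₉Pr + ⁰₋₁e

Conserve mass number: A = 144 + 0, so A = 144.
Conserve atomic number: Z = 59 − 1, so Z = 58.
Z = 58 is cerium, so the species is ¹⁴⁴₅₈Ce.

Ce-144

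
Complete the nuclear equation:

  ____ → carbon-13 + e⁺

N-13

Conserve mass number: A = 13 + 0, so A = 13.
Conserve atomic number: Z = 6 + 1, so Z = 7.
Z = 7 is nitrogen, so the species is nitrogen-13.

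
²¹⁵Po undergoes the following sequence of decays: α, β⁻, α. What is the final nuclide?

Start: (A, Z) = (215, 84).
After α: (211, 82).
After β⁻: (211, 83).
After α: (207, 81).
Z = 81 is thallium.

Tl-207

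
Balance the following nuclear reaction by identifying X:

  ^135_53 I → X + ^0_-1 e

Xe-135

Conserve mass number: 135 = A + 0, so A = 135.
Conserve atomic number: 53 = Z − 1, so Z = 54.
Z = 54 is xenon, so the species is ^135_54 Xe.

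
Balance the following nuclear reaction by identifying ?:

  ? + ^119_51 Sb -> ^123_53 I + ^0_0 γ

Conserve mass number: A + 119 = 123 + 0, so A = 4.
Conserve atomic number: Z + 51 = 53 + 0, so Z = 2.
A = 4 and Z = 2 is ^4_2 He — an alpha particle.

alpha particle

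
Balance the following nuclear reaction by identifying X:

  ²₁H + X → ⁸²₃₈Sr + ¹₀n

Conserve mass number: 2 + A = 82 + 1, so A = 81.
Conserve atomic number: 1 + Z = 38 + 0, so Z = 37.
Z = 37 is rubidium, so the species is ⁸¹₃₇Rb.

Rb-81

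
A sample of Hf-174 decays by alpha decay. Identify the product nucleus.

Yb-170

Alpha decay: mass number changes by -4, atomic number by -2.
A: 174 − 4 = 170; Z: 72 − 2 = 70.
Z = 70 is ytterbium, so the daughter is Yb-170.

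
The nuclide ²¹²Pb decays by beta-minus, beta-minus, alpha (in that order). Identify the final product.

Pb-208

Start: (A, Z) = (212, 82).
After β⁻: (212, 83).
After β⁻: (212, 84).
After α: (208, 82).
Z = 82 is lead.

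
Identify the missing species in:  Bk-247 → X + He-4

Am-243

Conserve mass number: 247 = A + 4, so A = 243.
Conserve atomic number: 97 = Z + 2, so Z = 95.
Z = 95 is americium, so the species is Am-243.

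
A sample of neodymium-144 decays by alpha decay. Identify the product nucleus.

Alpha decay: mass number changes by -4, atomic number by -2.
A: 144 − 4 = 140; Z: 60 − 2 = 58.
Z = 58 is cerium, so the daughter is cerium-140.

Ce-140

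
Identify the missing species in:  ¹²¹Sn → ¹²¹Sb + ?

Conserve mass number: 121 = 121 + A, so A = 0.
Conserve atomic number: 50 = 51 + Z, so Z = -1.
A = 0 and Z = -1 is e⁻ — a beta-minus particle.

beta-minus particle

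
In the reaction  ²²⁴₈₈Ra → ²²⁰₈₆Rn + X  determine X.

alpha particle

Conserve mass number: 224 = 220 + A, so A = 4.
Conserve atomic number: 88 = 86 + Z, so Z = 2.
A = 4 and Z = 2 is ⁴₂He — an alpha particle.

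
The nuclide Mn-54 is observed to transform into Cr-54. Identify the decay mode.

beta-plus decay or electron capture

ΔA = 54 − 54 = 0; ΔZ = 24 − 25 = -1.
A is unchanged and Z drops by 1 — a proton has become a neutron (β⁺ emission or electron capture).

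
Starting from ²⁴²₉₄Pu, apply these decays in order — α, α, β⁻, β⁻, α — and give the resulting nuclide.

Start: (A, Z) = (242, 94).
After α: (238, 92).
After α: (234, 90).
After β⁻: (234, 91).
After β⁻: (234, 92).
After α: (230, 90).
Z = 90 is thorium.

Th-230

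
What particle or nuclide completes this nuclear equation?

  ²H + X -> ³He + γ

Conserve mass number: 2 + A = 3 + 0, so A = 1.
Conserve atomic number: 1 + Z = 2 + 0, so Z = 1.
A = 1 and Z = 1 is ¹H — a proton.

proton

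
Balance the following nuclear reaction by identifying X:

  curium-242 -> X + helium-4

Conserve mass number: 242 = A + 4, so A = 238.
Conserve atomic number: 96 = Z + 2, so Z = 94.
Z = 94 is plutonium, so the species is plutonium-238.

Pu-238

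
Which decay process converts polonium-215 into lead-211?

ΔA = 211 − 215 = -4; ΔZ = 82 − 84 = -2.
A drops by 4 and Z drops by 2 — the signature of alpha emission.

alpha decay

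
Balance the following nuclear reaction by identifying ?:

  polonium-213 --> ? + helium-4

Pb-209

Conserve mass number: 213 = A + 4, so A = 209.
Conserve atomic number: 84 = Z + 2, so Z = 82.
Z = 82 is lead, so the species is lead-209.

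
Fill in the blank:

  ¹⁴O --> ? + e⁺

N-14

Conserve mass number: 14 = A + 0, so A = 14.
Conserve atomic number: 8 = Z + 1, so Z = 7.
Z = 7 is nitrogen, so the species is ¹⁴N.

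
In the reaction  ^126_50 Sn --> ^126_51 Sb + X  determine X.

beta-minus particle

Conserve mass number: 126 = 126 + A, so A = 0.
Conserve atomic number: 50 = 51 + Z, so Z = -1.
A = 0 and Z = -1 is ^0_-1 e — a beta-minus particle.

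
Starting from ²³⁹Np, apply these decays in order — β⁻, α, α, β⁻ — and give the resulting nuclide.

Pa-231

Start: (A, Z) = (239, 93).
After β⁻: (239, 94).
After α: (235, 92).
After α: (231, 90).
After β⁻: (231, 91).
Z = 91 is protactinium.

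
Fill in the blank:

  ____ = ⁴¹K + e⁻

Ar-41

Conserve mass number: A = 41 + 0, so A = 41.
Conserve atomic number: Z = 19 − 1, so Z = 18.
Z = 18 is argon, so the species is ⁴¹Ar.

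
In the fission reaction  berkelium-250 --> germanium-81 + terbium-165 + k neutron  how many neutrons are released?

Conserve mass number: 250 = 81 + 165 + k, so k = 250 − 246 = 4.
Check atomic number: 97 = 32 + 65 + 0 = 97. ✓

4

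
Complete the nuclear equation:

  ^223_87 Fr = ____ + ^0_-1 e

Ra-223

Conserve mass number: 223 = A + 0, so A = 223.
Conserve atomic number: 87 = Z − 1, so Z = 88.
Z = 88 is radium, so the species is ^223_88 Ra.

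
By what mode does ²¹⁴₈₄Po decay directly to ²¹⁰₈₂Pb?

alpha decay

ΔA = 210 − 214 = -4; ΔZ = 82 − 84 = -2.
A drops by 4 and Z drops by 2 — the signature of alpha emission.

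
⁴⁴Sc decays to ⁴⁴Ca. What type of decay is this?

beta-plus decay or electron capture

ΔA = 44 − 44 = 0; ΔZ = 20 − 21 = -1.
A is unchanged and Z drops by 1 — a proton has become a neutron (β⁺ emission or electron capture).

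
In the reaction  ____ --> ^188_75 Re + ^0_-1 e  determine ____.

Conserve mass number: A = 188 + 0, so A = 188.
Conserve atomic number: Z = 75 − 1, so Z = 74.
Z = 74 is tungsten, so the species is ^188_74 W.

W-188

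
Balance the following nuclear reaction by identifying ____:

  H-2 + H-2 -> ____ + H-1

H-3

Conserve mass number: 2 + 2 = A + 1, so A = 3.
Conserve atomic number: 1 + 1 = Z + 1, so Z = 1.
A = 3 and Z = 1 is H-3 — a triton.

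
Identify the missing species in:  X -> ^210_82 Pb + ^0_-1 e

Tl-210

Conserve mass number: A = 210 + 0, so A = 210.
Conserve atomic number: Z = 82 − 1, so Z = 81.
Z = 81 is thallium, so the species is ^210_81 Tl.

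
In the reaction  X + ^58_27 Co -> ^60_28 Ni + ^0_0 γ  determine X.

deuteron

Conserve mass number: A + 58 = 60 + 0, so A = 2.
Conserve atomic number: Z + 27 = 28 + 0, so Z = 1.
A = 2 and Z = 1 is ^2_1 H — a deuteron.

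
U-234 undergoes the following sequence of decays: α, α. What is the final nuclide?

Start: (A, Z) = (234, 92).
After α: (230, 90).
After α: (226, 88).
Z = 88 is radium.

Ra-226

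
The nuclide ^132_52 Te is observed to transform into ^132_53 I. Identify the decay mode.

ΔA = 132 − 132 = 0; ΔZ = 53 − 52 = +1.
A is unchanged and Z rises by 1 — a neutron has become a proton (β⁻ decay).

beta-minus decay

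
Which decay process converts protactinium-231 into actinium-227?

ΔA = 227 − 231 = -4; ΔZ = 89 − 91 = -2.
A drops by 4 and Z drops by 2 — the signature of alpha emission.

alpha decay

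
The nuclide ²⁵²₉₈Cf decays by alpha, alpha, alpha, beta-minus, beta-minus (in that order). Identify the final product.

Pu-240

Start: (A, Z) = (252, 98).
After α: (248, 96).
After α: (244, 94).
After α: (240, 92).
After β⁻: (240, 93).
After β⁻: (240, 94).
Z = 94 is plutonium.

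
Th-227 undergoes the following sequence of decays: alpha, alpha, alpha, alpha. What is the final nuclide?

Start: (A, Z) = (227, 90).
After α: (223, 88).
After α: (219, 86).
After α: (215, 84).
After α: (211, 82).
Z = 82 is lead.

Pb-211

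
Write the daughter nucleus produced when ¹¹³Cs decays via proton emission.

Xe-112

Proton emission: mass number changes by -1, atomic number by -1.
A: 113 − 1 = 112; Z: 55 − 1 = 54.
Z = 54 is xenon, so the daughter is ¹¹²Xe.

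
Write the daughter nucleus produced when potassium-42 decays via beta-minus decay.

Beta-minus decay: mass number changes by +0, atomic number by +1.
A: 42 = 42; Z: 19 + 1 = 20.
Z = 20 is calcium, so the daughter is calcium-42.

Ca-42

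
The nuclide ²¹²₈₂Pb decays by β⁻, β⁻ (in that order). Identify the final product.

Start: (A, Z) = (212, 82).
After β⁻: (212, 83).
After β⁻: (212, 84).
Z = 84 is polonium.

Po-212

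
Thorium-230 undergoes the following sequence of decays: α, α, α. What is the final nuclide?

Start: (A, Z) = (230, 90).
After α: (226, 88).
After α: (222, 86).
After α: (218, 84).
Z = 84 is polonium.

Po-218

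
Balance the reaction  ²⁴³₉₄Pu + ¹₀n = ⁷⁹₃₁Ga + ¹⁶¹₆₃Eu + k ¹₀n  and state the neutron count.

Conserve mass number: 244 = 79 + 161 + k, so k = 244 − 240 = 4.
Check atomic number: 94 = 31 + 63 + 0 = 94. ✓

4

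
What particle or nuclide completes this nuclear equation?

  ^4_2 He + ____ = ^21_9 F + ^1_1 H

O-18

Conserve mass number: 4 + A = 21 + 1, so A = 18.
Conserve atomic number: 2 + Z = 9 + 1, so Z = 8.
Z = 8 is oxygen, so the species is ^18_8 O.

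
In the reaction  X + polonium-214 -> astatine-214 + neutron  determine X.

proton

Conserve mass number: A + 214 = 214 + 1, so A = 1.
Conserve atomic number: Z + 84 = 85 + 0, so Z = 1.
A = 1 and Z = 1 is hydrogen-1 — a proton.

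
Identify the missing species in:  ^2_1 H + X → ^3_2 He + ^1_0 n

Conserve mass number: 2 + A = 3 + 1, so A = 2.
Conserve atomic number: 1 + Z = 2 + 0, so Z = 1.
A = 2 and Z = 1 is ^2_1 H — a deuteron.

deuteron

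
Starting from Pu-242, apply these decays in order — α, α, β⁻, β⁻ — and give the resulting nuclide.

U-234

Start: (A, Z) = (242, 94).
After α: (238, 92).
After α: (234, 90).
After β⁻: (234, 91).
After β⁻: (234, 92).
Z = 92 is uranium.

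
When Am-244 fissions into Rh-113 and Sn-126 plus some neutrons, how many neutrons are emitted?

5

Conserve mass number: 244 = 113 + 126 + k, so k = 244 − 239 = 5.
Check atomic number: 95 = 45 + 50 + 0 = 95. ✓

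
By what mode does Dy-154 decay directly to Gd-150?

alpha decay

ΔA = 150 − 154 = -4; ΔZ = 64 − 66 = -2.
A drops by 4 and Z drops by 2 — the signature of alpha emission.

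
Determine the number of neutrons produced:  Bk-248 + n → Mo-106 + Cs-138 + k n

Conserve mass number: 249 = 106 + 138 + k, so k = 249 − 244 = 5.
Check atomic number: 97 = 42 + 55 + 0 = 97. ✓

5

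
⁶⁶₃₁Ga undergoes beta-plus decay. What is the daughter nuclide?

Beta-plus decay: mass number changes by +0, atomic number by -1.
A: 66 = 66; Z: 31 − 1 = 30.
Z = 30 is zinc, so the daughter is ⁶⁶₃₀Zn.

Zn-66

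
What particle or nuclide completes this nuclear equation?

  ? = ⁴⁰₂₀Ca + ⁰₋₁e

K-40

Conserve mass number: A = 40 + 0, so A = 40.
Conserve atomic number: Z = 20 − 1, so Z = 19.
Z = 19 is potassium, so the species is ⁴⁰₁₉K.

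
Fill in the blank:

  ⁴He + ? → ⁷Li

triton

Conserve mass number: 4 + A = 7, so A = 3.
Conserve atomic number: 2 + Z = 3, so Z = 1.
A = 3 and Z = 1 is ³H — a triton.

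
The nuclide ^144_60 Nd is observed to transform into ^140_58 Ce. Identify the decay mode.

ΔA = 140 − 144 = -4; ΔZ = 58 − 60 = -2.
A drops by 4 and Z drops by 2 — the signature of alpha emission.

alpha decay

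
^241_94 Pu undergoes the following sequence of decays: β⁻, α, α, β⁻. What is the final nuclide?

U-233

Start: (A, Z) = (241, 94).
After β⁻: (241, 95).
After α: (237, 93).
After α: (233, 91).
After β⁻: (233, 92).
Z = 92 is uranium.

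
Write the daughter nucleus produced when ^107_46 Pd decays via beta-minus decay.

Beta-minus decay: mass number changes by +0, atomic number by +1.
A: 107 = 107; Z: 46 + 1 = 47.
Z = 47 is silver, so the daughter is ^107_47 Ag.

Ag-107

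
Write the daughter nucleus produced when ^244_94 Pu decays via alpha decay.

Alpha decay: mass number changes by -4, atomic number by -2.
A: 244 − 4 = 240; Z: 94 − 2 = 92.
Z = 92 is uranium, so the daughter is ^240_92 U.

U-240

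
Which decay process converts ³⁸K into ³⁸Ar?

ΔA = 38 − 38 = 0; ΔZ = 18 − 19 = -1.
A is unchanged and Z drops by 1 — a proton has become a neutron (β⁺ emission or electron capture).

beta-plus decay or electron capture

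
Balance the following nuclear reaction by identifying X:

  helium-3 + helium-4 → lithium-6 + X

proton

Conserve mass number: 3 + 4 = 6 + A, so A = 1.
Conserve atomic number: 2 + 2 = 3 + Z, so Z = 1.
A = 1 and Z = 1 is hydrogen-1 — a proton.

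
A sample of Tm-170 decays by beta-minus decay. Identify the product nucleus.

Beta-minus decay: mass number changes by +0, atomic number by +1.
A: 170 = 170; Z: 69 + 1 = 70.
Z = 70 is ytterbium, so the daughter is Yb-170.

Yb-170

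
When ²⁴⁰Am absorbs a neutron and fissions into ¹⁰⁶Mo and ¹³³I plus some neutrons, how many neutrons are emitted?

Conserve mass number: 241 = 106 + 133 + k, so k = 241 − 239 = 2.
Check atomic number: 95 = 42 + 53 + 0 = 95. ✓

2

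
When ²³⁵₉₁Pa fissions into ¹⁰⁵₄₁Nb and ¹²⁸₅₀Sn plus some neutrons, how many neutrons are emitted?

Conserve mass number: 235 = 105 + 128 + k, so k = 235 − 233 = 2.
Check atomic number: 91 = 41 + 50 + 0 = 91. ✓

2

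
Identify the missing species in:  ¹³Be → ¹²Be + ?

neutron

Conserve mass number: 13 = 12 + A, so A = 1.
Conserve atomic number: 4 = 4 + Z, so Z = 0.
A = 1 and Z = 0 is ¹n — a neutron.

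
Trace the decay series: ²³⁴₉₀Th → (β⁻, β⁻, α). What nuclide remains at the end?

Start: (A, Z) = (234, 90).
After β⁻: (234, 91).
After β⁻: (234, 92).
After α: (230, 90).
Z = 90 is thorium.

Th-230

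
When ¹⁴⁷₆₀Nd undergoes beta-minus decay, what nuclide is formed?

Pm-147

Beta-minus decay: mass number changes by +0, atomic number by +1.
A: 147 = 147; Z: 60 + 1 = 61.
Z = 61 is promethium, so the daughter is ¹⁴⁷₆₁Pm.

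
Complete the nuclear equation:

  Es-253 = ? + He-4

Conserve mass number: 253 = A + 4, so A = 249.
Conserve atomic number: 99 = Z + 2, so Z = 97.
Z = 97 is berkelium, so the species is Bk-249.

Bk-249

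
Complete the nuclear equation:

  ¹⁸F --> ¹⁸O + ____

positron

Conserve mass number: 18 = 18 + A, so A = 0.
Conserve atomic number: 9 = 8 + Z, so Z = 1.
A = 0 and Z = 1 is e⁺ — a positron.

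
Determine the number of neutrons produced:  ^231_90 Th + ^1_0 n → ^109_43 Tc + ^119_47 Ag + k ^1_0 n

4

Conserve mass number: 232 = 109 + 119 + k, so k = 232 − 228 = 4.
Check atomic number: 90 = 43 + 47 + 0 = 90. ✓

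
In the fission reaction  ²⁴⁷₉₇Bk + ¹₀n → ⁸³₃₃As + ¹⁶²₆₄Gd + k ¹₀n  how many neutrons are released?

3

Conserve mass number: 248 = 83 + 162 + k, so k = 248 − 245 = 3.
Check atomic number: 97 = 33 + 64 + 0 = 97. ✓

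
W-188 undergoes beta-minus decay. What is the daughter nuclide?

Beta-minus decay: mass number changes by +0, atomic number by +1.
A: 188 = 188; Z: 74 + 1 = 75.
Z = 75 is rhenium, so the daughter is Re-188.

Re-188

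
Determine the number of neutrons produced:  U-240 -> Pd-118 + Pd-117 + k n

Conserve mass number: 240 = 118 + 117 + k, so k = 240 − 235 = 5.
Check atomic number: 92 = 46 + 46 + 0 = 92. ✓

5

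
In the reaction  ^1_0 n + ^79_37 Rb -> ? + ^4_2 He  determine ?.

Br-76

Conserve mass number: 1 + 79 = A + 4, so A = 76.
Conserve atomic number: 0 + 37 = Z + 2, so Z = 35.
Z = 35 is bromine, so the species is ^76_35 Br.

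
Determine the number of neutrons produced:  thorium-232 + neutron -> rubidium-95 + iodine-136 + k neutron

Conserve mass number: 233 = 95 + 136 + k, so k = 233 − 231 = 2.
Check atomic number: 90 = 37 + 53 + 0 = 90. ✓

2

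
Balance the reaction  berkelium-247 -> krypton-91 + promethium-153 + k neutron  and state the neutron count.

3

Conserve mass number: 247 = 91 + 153 + k, so k = 247 − 244 = 3.
Check atomic number: 97 = 36 + 61 + 0 = 97. ✓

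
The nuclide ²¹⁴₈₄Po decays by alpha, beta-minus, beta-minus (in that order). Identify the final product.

Start: (A, Z) = (214, 84).
After α: (210, 82).
After β⁻: (210, 83).
After β⁻: (210, 84).
Z = 84 is polonium.

Po-210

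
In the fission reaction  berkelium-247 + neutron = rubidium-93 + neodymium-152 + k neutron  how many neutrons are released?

3

Conserve mass number: 248 = 93 + 152 + k, so k = 248 − 245 = 3.
Check atomic number: 97 = 37 + 60 + 0 = 97. ✓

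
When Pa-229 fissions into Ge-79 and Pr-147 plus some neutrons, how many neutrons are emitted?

3

Conserve mass number: 229 = 79 + 147 + k, so k = 229 − 226 = 3.
Check atomic number: 91 = 32 + 59 + 0 = 91. ✓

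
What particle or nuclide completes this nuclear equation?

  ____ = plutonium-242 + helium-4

Cm-246

Conserve mass number: A = 242 + 4, so A = 246.
Conserve atomic number: Z = 94 + 2, so Z = 96.
Z = 96 is curium, so the species is curium-246.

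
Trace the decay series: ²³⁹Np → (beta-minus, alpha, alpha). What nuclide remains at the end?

Th-231

Start: (A, Z) = (239, 93).
After β⁻: (239, 94).
After α: (235, 92).
After α: (231, 90).
Z = 90 is thorium.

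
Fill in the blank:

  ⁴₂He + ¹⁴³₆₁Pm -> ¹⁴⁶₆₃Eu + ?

neutron

Conserve mass number: 4 + 143 = 146 + A, so A = 1.
Conserve atomic number: 2 + 61 = 63 + Z, so Z = 0.
A = 1 and Z = 0 is ¹₀n — a neutron.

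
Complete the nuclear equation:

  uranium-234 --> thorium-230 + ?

alpha particle

Conserve mass number: 234 = 230 + A, so A = 4.
Conserve atomic number: 92 = 90 + Z, so Z = 2.
A = 4 and Z = 2 is helium-4 — an alpha particle.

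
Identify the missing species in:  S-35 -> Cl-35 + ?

Conserve mass number: 35 = 35 + A, so A = 0.
Conserve atomic number: 16 = 17 + Z, so Z = -1.
A = 0 and Z = -1 is e⁻ — a beta-minus particle.

beta-minus particle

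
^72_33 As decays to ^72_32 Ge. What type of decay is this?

beta-plus decay or electron capture

ΔA = 72 − 72 = 0; ΔZ = 32 − 33 = -1.
A is unchanged and Z drops by 1 — a proton has become a neutron (β⁺ emission or electron capture).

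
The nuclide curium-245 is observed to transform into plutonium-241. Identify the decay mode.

ΔA = 241 − 245 = -4; ΔZ = 94 − 96 = -2.
A drops by 4 and Z drops by 2 — the signature of alpha emission.

alpha decay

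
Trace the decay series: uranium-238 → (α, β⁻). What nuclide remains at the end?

Start: (A, Z) = (238, 92).
After α: (234, 90).
After β⁻: (234, 91).
Z = 91 is protactinium.

Pa-234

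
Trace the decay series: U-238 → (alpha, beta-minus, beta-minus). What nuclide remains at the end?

U-234

Start: (A, Z) = (238, 92).
After α: (234, 90).
After β⁻: (234, 91).
After β⁻: (234, 92).
Z = 92 is uranium.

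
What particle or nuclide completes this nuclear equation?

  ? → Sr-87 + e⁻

Conserve mass number: A = 87 + 0, so A = 87.
Conserve atomic number: Z = 38 − 1, so Z = 37.
Z = 37 is rubidium, so the species is Rb-87.

Rb-87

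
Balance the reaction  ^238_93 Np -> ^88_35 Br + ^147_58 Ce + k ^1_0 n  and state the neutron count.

Conserve mass number: 238 = 88 + 147 + k, so k = 238 − 235 = 3.
Check atomic number: 93 = 35 + 58 + 0 = 93. ✓

3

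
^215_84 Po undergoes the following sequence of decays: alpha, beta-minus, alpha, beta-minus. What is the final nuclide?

Pb-207

Start: (A, Z) = (215, 84).
After α: (211, 82).
After β⁻: (211, 83).
After α: (207, 81).
After β⁻: (207, 82).
Z = 82 is lead.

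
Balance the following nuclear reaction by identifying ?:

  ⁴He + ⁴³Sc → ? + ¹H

Conserve mass number: 4 + 43 = A + 1, so A = 46.
Conserve atomic number: 2 + 21 = Z + 1, so Z = 22.
Z = 22 is titanium, so the species is ⁴⁶Ti.

Ti-46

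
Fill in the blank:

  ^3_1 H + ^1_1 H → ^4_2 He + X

Conserve mass number: 3 + 1 = 4 + A, so A = 0.
Conserve atomic number: 1 + 1 = 2 + Z, so Z = 0.
A = 0 and Z = 0 is ^0_0 γ — a gamma ray.

gamma ray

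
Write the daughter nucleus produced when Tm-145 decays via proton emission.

Proton emission: mass number changes by -1, atomic number by -1.
A: 145 − 1 = 144; Z: 69 − 1 = 68.
Z = 68 is erbium, so the daughter is Er-144.

Er-144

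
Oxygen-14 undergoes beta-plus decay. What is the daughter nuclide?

N-14

Beta-plus decay: mass number changes by +0, atomic number by -1.
A: 14 = 14; Z: 8 − 1 = 7.
Z = 7 is nitrogen, so the daughter is nitrogen-14.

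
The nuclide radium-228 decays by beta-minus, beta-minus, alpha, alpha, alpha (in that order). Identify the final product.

Po-216

Start: (A, Z) = (228, 88).
After β⁻: (228, 89).
After β⁻: (228, 90).
After α: (224, 88).
After α: (220, 86).
After α: (216, 84).
Z = 84 is polonium.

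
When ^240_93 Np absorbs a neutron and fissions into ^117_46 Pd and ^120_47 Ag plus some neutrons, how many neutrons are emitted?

Conserve mass number: 241 = 117 + 120 + k, so k = 241 − 237 = 4.
Check atomic number: 93 = 46 + 47 + 0 = 93. ✓

4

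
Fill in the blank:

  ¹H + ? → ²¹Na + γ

Conserve mass number: 1 + A = 21 + 0, so A = 20.
Conserve atomic number: 1 + Z = 11 + 0, so Z = 10.
Z = 10 is neon, so the species is ²⁰Ne.

Ne-20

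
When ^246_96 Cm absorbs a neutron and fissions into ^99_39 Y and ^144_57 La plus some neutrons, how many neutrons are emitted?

4

Conserve mass number: 247 = 99 + 144 + k, so k = 247 − 243 = 4.
Check atomic number: 96 = 39 + 57 + 0 = 96. ✓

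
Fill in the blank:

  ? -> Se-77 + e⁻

Conserve mass number: A = 77 + 0, so A = 77.
Conserve atomic number: Z = 34 − 1, so Z = 33.
Z = 33 is arsenic, so the species is As-77.

As-77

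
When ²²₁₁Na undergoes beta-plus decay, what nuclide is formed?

Ne-22

Beta-plus decay: mass number changes by +0, atomic number by -1.
A: 22 = 22; Z: 11 − 1 = 10.
Z = 10 is neon, so the daughter is ²²₁₀Ne.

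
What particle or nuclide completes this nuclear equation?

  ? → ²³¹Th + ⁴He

U-235

Conserve mass number: A = 231 + 4, so A = 235.
Conserve atomic number: Z = 90 + 2, so Z = 92.
Z = 92 is uranium, so the species is ²³⁵U.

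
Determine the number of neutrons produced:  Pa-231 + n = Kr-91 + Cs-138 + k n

3

Conserve mass number: 232 = 91 + 138 + k, so k = 232 − 229 = 3.
Check atomic number: 91 = 36 + 55 + 0 = 91. ✓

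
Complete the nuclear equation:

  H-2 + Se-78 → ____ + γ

Conserve mass number: 2 + 78 = A + 0, so A = 80.
Conserve atomic number: 1 + 34 = Z + 0, so Z = 35.
Z = 35 is bromine, so the species is Br-80.

Br-80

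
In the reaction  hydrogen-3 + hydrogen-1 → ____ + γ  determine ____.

Conserve mass number: 3 + 1 = A + 0, so A = 4.
Conserve atomic number: 1 + 1 = Z + 0, so Z = 2.
A = 4 and Z = 2 is helium-4 — an alpha particle.

He-4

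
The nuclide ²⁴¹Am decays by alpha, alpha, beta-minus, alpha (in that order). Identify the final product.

Start: (A, Z) = (241, 95).
After α: (237, 93).
After α: (233, 91).
After β⁻: (233, 92).
After α: (229, 90).
Z = 90 is thorium.

Th-229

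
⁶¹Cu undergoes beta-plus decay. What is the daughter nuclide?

Ni-61

Beta-plus decay: mass number changes by +0, atomic number by -1.
A: 61 = 61; Z: 29 − 1 = 28.
Z = 28 is nickel, so the daughter is ⁶¹Ni.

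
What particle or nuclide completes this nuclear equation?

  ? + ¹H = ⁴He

triton

Conserve mass number: A + 1 = 4, so A = 3.
Conserve atomic number: Z + 1 = 2, so Z = 1.
A = 3 and Z = 1 is ³H — a triton.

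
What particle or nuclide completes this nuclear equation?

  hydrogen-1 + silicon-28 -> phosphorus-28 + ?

Conserve mass number: 1 + 28 = 28 + A, so A = 1.
Conserve atomic number: 1 + 14 = 15 + Z, so Z = 0.
A = 1 and Z = 0 is neutron — a neutron.

neutron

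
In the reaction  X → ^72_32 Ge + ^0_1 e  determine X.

As-72

Conserve mass number: A = 72 + 0, so A = 72.
Conserve atomic number: Z = 32 + 1, so Z = 33.
Z = 33 is arsenic, so the species is ^72_33 As.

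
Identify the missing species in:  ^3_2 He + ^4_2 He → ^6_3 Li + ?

proton

Conserve mass number: 3 + 4 = 6 + A, so A = 1.
Conserve atomic number: 2 + 2 = 3 + Z, so Z = 1.
A = 1 and Z = 1 is ^1_1 H — a proton.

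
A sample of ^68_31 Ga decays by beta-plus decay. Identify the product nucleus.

Zn-68

Beta-plus decay: mass number changes by +0, atomic number by -1.
A: 68 = 68; Z: 31 − 1 = 30.
Z = 30 is zinc, so the daughter is ^68_30 Zn.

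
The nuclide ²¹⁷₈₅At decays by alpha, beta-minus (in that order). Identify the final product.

Start: (A, Z) = (217, 85).
After α: (213, 83).
After β⁻: (213, 84).
Z = 84 is polonium.

Po-213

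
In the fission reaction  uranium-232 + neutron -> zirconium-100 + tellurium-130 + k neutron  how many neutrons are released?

3

Conserve mass number: 233 = 100 + 130 + k, so k = 233 − 230 = 3.
Check atomic number: 92 = 40 + 52 + 0 = 92. ✓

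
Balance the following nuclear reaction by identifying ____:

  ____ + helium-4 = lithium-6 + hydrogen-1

Conserve mass number: A + 4 = 6 + 1, so A = 3.
Conserve atomic number: Z + 2 = 3 + 1, so Z = 2.
Z = 2 is helium, so the species is helium-3.

He-3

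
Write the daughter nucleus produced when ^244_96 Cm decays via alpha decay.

Alpha decay: mass number changes by -4, atomic number by -2.
A: 244 − 4 = 240; Z: 96 − 2 = 94.
Z = 94 is plutonium, so the daughter is ^240_94 Pu.

Pu-240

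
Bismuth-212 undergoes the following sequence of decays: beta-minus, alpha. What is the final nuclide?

Pb-208

Start: (A, Z) = (212, 83).
After β⁻: (212, 84).
After α: (208, 82).
Z = 82 is lead.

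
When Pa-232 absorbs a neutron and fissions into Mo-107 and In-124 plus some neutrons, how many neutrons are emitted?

Conserve mass number: 233 = 107 + 124 + k, so k = 233 − 231 = 2.
Check atomic number: 91 = 42 + 49 + 0 = 91. ✓

2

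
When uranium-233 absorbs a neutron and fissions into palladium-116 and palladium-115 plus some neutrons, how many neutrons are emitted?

Conserve mass number: 234 = 116 + 115 + k, so k = 234 − 231 = 3.
Check atomic number: 92 = 46 + 46 + 0 = 92. ✓

3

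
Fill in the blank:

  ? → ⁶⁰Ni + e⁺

Conserve mass number: A = 60 + 0, so A = 60.
Conserve atomic number: Z = 28 + 1, so Z = 29.
Z = 29 is copper, so the species is ⁶⁰Cu.

Cu-60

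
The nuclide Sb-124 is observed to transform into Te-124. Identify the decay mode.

ΔA = 124 − 124 = 0; ΔZ = 52 − 51 = +1.
A is unchanged and Z rises by 1 — a neutron has become a proton (β⁻ decay).

beta-minus decay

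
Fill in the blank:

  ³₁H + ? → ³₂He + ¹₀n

Conserve mass number: 3 + A = 3 + 1, so A = 1.
Conserve atomic number: 1 + Z = 2 + 0, so Z = 1.
A = 1 and Z = 1 is ¹₁H — a proton.

proton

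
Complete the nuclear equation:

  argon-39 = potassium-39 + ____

Conserve mass number: 39 = 39 + A, so A = 0.
Conserve atomic number: 18 = 19 + Z, so Z = -1.
A = 0 and Z = -1 is e⁻ — a beta-minus particle.

beta-minus particle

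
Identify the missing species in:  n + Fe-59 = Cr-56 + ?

alpha particle

Conserve mass number: 1 + 59 = 56 + A, so A = 4.
Conserve atomic number: 0 + 26 = 24 + Z, so Z = 2.
A = 4 and Z = 2 is He-4 — an alpha particle.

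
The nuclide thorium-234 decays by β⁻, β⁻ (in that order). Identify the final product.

Start: (A, Z) = (234, 90).
After β⁻: (234, 91).
After β⁻: (234, 92).
Z = 92 is uranium.

U-234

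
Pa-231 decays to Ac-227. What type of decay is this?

ΔA = 227 − 231 = -4; ΔZ = 89 − 91 = -2.
A drops by 4 and Z drops by 2 — the signature of alpha emission.

alpha decay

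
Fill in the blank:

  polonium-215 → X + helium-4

Conserve mass number: 215 = A + 4, so A = 211.
Conserve atomic number: 84 = Z + 2, so Z = 82.
Z = 82 is lead, so the species is lead-211.

Pb-211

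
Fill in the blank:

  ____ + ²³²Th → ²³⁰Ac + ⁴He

deuteron

Conserve mass number: A + 232 = 230 + 4, so A = 2.
Conserve atomic number: Z + 90 = 89 + 2, so Z = 1.
A = 2 and Z = 1 is ²H — a deuteron.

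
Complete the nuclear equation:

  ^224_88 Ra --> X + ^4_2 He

Conserve mass number: 224 = A + 4, so A = 220.
Conserve atomic number: 88 = Z + 2, so Z = 86.
Z = 86 is radon, so the species is ^220_86 Rn.

Rn-220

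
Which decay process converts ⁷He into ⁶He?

ΔA = 6 − 7 = -1; ΔZ = 2 − 2 = +0.
A drops by 1 with Z unchanged — a neutron was emitted.

neutron emission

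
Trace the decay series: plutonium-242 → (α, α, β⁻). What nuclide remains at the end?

Pa-234

Start: (A, Z) = (242, 94).
After α: (238, 92).
After α: (234, 90).
After β⁻: (234, 91).
Z = 91 is protactinium.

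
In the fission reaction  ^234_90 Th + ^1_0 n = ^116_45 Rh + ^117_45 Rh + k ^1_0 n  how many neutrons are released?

Conserve mass number: 235 = 116 + 117 + k, so k = 235 − 233 = 2.
Check atomic number: 90 = 45 + 45 + 0 = 90. ✓

2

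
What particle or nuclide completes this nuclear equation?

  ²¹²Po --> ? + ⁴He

Pb-208

Conserve mass number: 212 = A + 4, so A = 208.
Conserve atomic number: 84 = Z + 2, so Z = 82.
Z = 82 is lead, so the species is ²⁰⁸Pb.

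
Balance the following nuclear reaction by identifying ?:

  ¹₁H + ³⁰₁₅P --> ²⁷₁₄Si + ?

alpha particle

Conserve mass number: 1 + 30 = 27 + A, so A = 4.
Conserve atomic number: 1 + 15 = 14 + Z, so Z = 2.
A = 4 and Z = 2 is ⁴₂He — an alpha particle.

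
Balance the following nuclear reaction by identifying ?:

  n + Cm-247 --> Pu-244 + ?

Conserve mass number: 1 + 247 = 244 + A, so A = 4.
Conserve atomic number: 0 + 96 = 94 + Z, so Z = 2.
A = 4 and Z = 2 is He-4 — an alpha particle.

alpha particle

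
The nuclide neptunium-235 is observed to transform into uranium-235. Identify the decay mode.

ΔA = 235 − 235 = 0; ΔZ = 92 − 93 = -1.
A is unchanged and Z drops by 1 — a proton has become a neutron (β⁺ emission or electron capture).

beta-plus decay or electron capture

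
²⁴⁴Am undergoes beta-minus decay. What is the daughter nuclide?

Cm-244

Beta-minus decay: mass number changes by +0, atomic number by +1.
A: 244 = 244; Z: 95 + 1 = 96.
Z = 96 is curium, so the daughter is ²⁴⁴Cm.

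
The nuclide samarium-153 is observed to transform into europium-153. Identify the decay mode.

ΔA = 153 − 153 = 0; ΔZ = 63 − 62 = +1.
A is unchanged and Z rises by 1 — a neutron has become a proton (β⁻ decay).

beta-minus decay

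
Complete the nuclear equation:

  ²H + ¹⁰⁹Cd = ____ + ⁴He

Ag-107

Conserve mass number: 2 + 109 = A + 4, so A = 107.
Conserve atomic number: 1 + 48 = Z + 2, so Z = 47.
Z = 47 is silver, so the species is ¹⁰⁷Ag.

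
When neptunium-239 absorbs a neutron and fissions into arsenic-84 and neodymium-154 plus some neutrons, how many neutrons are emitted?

Conserve mass number: 240 = 84 + 154 + k, so k = 240 − 238 = 2.
Check atomic number: 93 = 33 + 60 + 0 = 93. ✓

2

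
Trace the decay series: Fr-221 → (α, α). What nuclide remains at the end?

Bi-213

Start: (A, Z) = (221, 87).
After α: (217, 85).
After α: (213, 83).
Z = 83 is bismuth.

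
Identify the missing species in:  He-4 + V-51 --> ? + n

Mn-54

Conserve mass number: 4 + 51 = A + 1, so A = 54.
Conserve atomic number: 2 + 23 = Z + 0, so Z = 25.
Z = 25 is manganese, so the species is Mn-54.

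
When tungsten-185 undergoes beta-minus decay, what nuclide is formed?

Re-185

Beta-minus decay: mass number changes by +0, atomic number by +1.
A: 185 = 185; Z: 74 + 1 = 75.
Z = 75 is rhenium, so the daughter is rhenium-185.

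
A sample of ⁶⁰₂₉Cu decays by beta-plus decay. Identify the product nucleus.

Beta-plus decay: mass number changes by +0, atomic number by -1.
A: 60 = 60; Z: 29 − 1 = 28.
Z = 28 is nickel, so the daughter is ⁶⁰₂₈Ni.

Ni-60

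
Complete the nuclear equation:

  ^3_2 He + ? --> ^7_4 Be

alpha particle

Conserve mass number: 3 + A = 7, so A = 4.
Conserve atomic number: 2 + Z = 4, so Z = 2.
A = 4 and Z = 2 is ^4_2 He — an alpha particle.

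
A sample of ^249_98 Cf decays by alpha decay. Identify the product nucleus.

Alpha decay: mass number changes by -4, atomic number by -2.
A: 249 − 4 = 245; Z: 98 − 2 = 96.
Z = 96 is curium, so the daughter is ^245_96 Cm.

Cm-245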